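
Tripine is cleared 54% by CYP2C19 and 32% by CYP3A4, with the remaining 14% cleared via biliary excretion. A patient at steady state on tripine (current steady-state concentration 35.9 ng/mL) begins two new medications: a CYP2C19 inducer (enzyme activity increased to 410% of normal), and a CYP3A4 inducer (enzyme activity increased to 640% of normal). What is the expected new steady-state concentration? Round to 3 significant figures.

The CYP2C19 pathway (54% of clearance) is boosted to 4.1× activity: 0.54 × 4.1 = 2.214.
The CYP3A4 pathway (32% of clearance) rises to 6.4× activity: 0.32 × 6.4 = 2.048.
The remaining 14% of clearance is unaffected.
New clearance relative to baseline: 2.214 + 2.048 + 0.14 = 4.402.
New steady-state concentration = 35.9 / 4.402 = 8.16 ng/mL (concentration scales inversely with clearance).

8.16 ng/mL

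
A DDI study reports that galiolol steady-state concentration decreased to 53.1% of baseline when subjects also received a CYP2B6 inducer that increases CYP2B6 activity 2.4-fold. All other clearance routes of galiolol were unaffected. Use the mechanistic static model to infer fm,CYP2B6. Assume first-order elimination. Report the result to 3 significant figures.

CL'/CL = 1 / 0.531 = 1.883
2.4·fm + (1 − fm) = 1.883
fm = (1.883 − 1) / (2.4 − 1) = 0.631

0.631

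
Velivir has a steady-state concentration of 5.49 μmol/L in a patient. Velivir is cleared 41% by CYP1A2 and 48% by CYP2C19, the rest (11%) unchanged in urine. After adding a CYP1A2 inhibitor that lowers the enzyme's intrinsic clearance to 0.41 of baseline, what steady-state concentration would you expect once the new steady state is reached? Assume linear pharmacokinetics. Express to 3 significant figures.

7.24 μmol/L

The CYP1A2 pathway (41% of clearance) falls to 0.41× activity: 0.41 × 0.41 = 0.1681.
CYP2C19 (48%) and the residual 11% are unaffected.
CL_new/CL_old = 0.1681 + 0.48 + 0.11 = 0.7581.
Steady-state concentration ∝ 1/CL, so new value = 5.49 / 0.7581 = 7.24 μmol/L.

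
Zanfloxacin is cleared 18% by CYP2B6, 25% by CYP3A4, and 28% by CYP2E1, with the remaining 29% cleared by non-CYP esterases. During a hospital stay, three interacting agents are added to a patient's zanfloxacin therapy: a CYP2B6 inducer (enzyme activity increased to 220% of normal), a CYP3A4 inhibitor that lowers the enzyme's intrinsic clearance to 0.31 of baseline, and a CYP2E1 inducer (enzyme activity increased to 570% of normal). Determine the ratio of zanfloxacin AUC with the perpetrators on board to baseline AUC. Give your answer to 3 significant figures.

0.424

CYP2B6: 0.18 × 2.2 = 0.396
CYP3A4: 0.25 × 0.31 = 0.0775
CYP2E1: 0.28 × 5.7 = 1.596
Other: 0.29 (unchanged)
CL_new/CL_old = 0.396 + 0.0775 + 1.596 + 0.29 = 2.3595.
AUC ∝ 1/CL: fold-change = 1 / 2.3595 = 0.424.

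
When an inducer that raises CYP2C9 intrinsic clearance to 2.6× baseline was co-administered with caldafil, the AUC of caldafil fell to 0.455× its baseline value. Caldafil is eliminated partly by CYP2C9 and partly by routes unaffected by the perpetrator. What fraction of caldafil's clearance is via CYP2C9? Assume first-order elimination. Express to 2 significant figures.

Let fm be the CYP2C9 fraction. New clearance relative to baseline = fm × 2.6 + (1 − fm).
AUC ratio = 1 / (new CL fraction), so new CL fraction = 1 / 0.455 = 2.198.
fm × 2.6 + 1 − fm = 2.198  ⇒  fm × (2.6 − 1) = 1.198  ⇒  fm = 0.75.

0.75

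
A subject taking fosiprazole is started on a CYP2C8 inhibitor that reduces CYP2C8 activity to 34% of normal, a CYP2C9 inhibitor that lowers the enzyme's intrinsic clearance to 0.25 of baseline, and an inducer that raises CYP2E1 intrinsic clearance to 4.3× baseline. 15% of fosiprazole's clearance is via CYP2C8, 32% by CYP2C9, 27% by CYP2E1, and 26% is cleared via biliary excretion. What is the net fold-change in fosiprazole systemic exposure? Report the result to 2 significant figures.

CYP2C8: 0.15 × 0.34 = 0.051
CYP2C9: 0.32 × 0.25 = 0.08
CYP2E1: 0.27 × 4.3 = 1.161
Other: 0.26 (unchanged)
New clearance relative to baseline: 0.051 + 0.08 + 1.161 + 0.26 = 1.552.
Systemic exposure ∝ 1/CL: fold-change = 1 / 1.552 = 0.64.

0.64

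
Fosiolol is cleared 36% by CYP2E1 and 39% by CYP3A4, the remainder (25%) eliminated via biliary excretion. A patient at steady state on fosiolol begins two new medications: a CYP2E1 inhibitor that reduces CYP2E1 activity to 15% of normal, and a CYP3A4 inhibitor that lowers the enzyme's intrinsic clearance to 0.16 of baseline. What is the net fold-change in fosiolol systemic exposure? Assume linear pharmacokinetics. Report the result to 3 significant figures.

2.73

The CYP2E1 pathway (36% of clearance) falls to 0.15× activity: 0.36 × 0.15 = 0.054.
The CYP3A4 pathway (39% of clearance) is reduced to 0.16× activity: 0.39 × 0.16 = 0.0624.
Non-CYP routes (25%) are unchanged.
CL_new/CL_old = 0.054 + 0.0624 + 0.25 = 0.3664.
Because systemic exposure varies inversely with clearance, the combined effect is 1 / 0.3664 = 2.73.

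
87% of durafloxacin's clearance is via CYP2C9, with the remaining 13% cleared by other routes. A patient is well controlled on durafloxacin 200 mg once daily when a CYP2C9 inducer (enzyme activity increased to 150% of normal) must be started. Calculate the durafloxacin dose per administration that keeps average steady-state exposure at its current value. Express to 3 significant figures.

The CYP2C9 pathway (87% of clearance) is boosted to 1.5× activity: 0.87 × 1.5 = 1.305.
Non-CYP routes (13%) are unchanged.
New clearance relative to baseline: 1.305 + 0.13 = 1.435.
Css,avg = (dose rate)/CL, so holding Css fixed requires dose ∝ CL: 200 × 1.435 = 287 mg.

287 mg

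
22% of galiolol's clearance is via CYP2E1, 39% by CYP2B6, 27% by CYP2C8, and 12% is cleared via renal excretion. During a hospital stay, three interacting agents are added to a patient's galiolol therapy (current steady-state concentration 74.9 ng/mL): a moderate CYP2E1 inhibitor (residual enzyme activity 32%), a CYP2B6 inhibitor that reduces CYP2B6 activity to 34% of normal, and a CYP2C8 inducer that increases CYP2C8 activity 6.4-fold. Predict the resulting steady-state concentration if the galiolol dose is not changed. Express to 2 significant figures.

37 ng/mL

CYP2E1: 0.22 × 0.32 = 0.0704
CYP2B6: 0.39 × 0.34 = 0.1326
CYP2C8: 0.27 × 6.4 = 1.728
Other: 0.12 (unchanged)
New clearance relative to baseline: 0.0704 + 0.1326 + 1.728 + 0.12 = 2.051.
Steady-state concentration ∝ 1/CL: new value = 74.9 / 2.051 = 37 ng/mL.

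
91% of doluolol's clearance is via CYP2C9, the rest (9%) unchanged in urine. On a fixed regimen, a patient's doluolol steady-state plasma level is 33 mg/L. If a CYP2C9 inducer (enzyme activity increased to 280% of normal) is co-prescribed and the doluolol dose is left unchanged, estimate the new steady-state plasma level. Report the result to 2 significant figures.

13 mg/L

The CYP2C9 pathway (91% of clearance) increases to 2.8× activity: 0.91 × 2.8 = 2.548.
Non-CYP routes (9%) are unchanged.
New clearance relative to baseline: 2.548 + 0.09 = 2.638.
New steady-state plasma level = baseline ÷ relative clearance = 33 / 2.638 = 13 mg/L.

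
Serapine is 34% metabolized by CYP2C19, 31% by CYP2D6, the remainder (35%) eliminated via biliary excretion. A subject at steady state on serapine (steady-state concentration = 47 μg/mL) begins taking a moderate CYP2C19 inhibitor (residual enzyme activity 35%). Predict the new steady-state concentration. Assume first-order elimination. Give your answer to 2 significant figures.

60 μg/mL

The CYP2C19 pathway (34% of clearance) drops to 0.35× activity: 0.34 × 0.35 = 0.119.
CYP2D6 (31%) and the residual 35% are unaffected.
Relative clearance = 0.119 + 0.31 + 0.35 = 0.779.
Steady-state concentration ∝ 1/CL, so new value = 47 / 0.779 = 60 μg/mL.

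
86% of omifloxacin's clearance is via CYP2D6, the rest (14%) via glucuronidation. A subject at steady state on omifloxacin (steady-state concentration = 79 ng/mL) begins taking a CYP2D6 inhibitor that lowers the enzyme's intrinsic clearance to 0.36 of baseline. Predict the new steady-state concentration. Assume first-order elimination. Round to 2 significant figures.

CYP2D6: 0.86 × 0.36 = 0.3096
Other: 0.14 (unchanged)
CL_new/CL_old = 0.3096 + 0.14 = 0.4496.
With dosing unchanged, steady-state concentration scales as 1/CL: 79 / 0.4496 = 1.8 × 10² ng/mL.

1.8 × 10² ng/mL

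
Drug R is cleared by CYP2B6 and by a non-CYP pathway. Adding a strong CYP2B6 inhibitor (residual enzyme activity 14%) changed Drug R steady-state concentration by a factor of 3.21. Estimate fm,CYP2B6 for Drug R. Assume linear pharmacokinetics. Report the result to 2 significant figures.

0.80

CL'/CL = 1 / 3.21 = 0.3115
0.14·fm + (1 − fm) = 0.3115
fm = (0.3115 − 1) / (0.14 − 1) = 0.80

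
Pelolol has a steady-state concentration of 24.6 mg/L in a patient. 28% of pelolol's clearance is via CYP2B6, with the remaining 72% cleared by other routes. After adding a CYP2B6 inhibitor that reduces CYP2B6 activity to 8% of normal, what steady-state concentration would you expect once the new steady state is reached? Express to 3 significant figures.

The CYP2B6 pathway (28% of clearance) falls to 0.08× activity: 0.28 × 0.08 = 0.0224.
The remaining 72% of clearance is unaffected.
Relative clearance = 0.0224 + 0.72 = 0.7424.
Steady-state concentration ∝ 1/CL, so new value = 24.6 / 0.7424 = 33.1 mg/L.

33.1 mg/L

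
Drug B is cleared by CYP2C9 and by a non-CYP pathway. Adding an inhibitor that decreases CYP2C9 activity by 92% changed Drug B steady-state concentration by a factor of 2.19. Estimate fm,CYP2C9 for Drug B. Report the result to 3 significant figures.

0.591

Let x = fm,CYP2C9. Because steady-state concentration ∝ 1/CL, relative clearance fell to 1/2.19 = 0.4566.
Only the CYP2C9 route changed, so 0.4566 = x·0.08 + (1 − x), giving x = 0.591.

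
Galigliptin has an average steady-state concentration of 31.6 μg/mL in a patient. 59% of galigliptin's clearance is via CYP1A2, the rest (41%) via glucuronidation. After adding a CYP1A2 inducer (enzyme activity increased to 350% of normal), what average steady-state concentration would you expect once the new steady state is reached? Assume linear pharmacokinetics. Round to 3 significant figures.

The CYP1A2 pathway (59% of clearance) is boosted to 3.5× activity: 0.59 × 3.5 = 2.065.
Non-CYP routes (41%) are unchanged.
CL_new/CL_old = 2.065 + 0.41 = 2.475.
With dosing unchanged, average steady-state concentration scales as 1/CL: 31.6 / 2.475 = 12.8 μg/mL.

12.8 μg/mL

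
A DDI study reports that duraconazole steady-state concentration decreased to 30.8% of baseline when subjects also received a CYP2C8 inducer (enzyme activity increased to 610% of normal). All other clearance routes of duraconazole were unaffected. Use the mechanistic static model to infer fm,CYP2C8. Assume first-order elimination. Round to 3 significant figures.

Let fm be the CYP2C8 fraction. New clearance relative to baseline = fm × 6.1 + (1 − fm).
Steady-state concentration ratio = 1 / (new CL fraction), so new CL fraction = 1 / 0.308 = 3.247.
fm × 6.1 + 1 − fm = 3.247  ⇒  fm × (6.1 − 1) = 2.247  ⇒  fm = 0.441.

0.441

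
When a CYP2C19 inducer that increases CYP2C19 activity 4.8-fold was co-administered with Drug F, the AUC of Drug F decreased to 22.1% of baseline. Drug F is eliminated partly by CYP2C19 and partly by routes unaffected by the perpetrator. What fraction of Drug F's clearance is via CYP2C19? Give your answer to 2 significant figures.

Call the CYP2C19 fraction fm. After the interaction, CL_new/CL_old = fm × 4.8 + (1 − fm).
AUC ratio = 1 / (new CL fraction), so new CL fraction = 1 / 0.221 = 4.525.
fm × 4.8 + 1 − fm = 4.525  ⇒  fm × (4.8 − 1) = 3.525  ⇒  fm = 0.93.

0.93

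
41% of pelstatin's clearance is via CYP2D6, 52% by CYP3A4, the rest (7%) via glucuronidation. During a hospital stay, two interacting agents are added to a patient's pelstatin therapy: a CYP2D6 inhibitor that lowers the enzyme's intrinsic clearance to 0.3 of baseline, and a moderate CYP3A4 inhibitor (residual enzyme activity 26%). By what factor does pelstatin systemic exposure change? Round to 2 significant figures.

3.0

The CYP2D6 pathway (41% of clearance) drops to 0.3× activity: 0.41 × 0.3 = 0.123.
The CYP3A4 pathway (52% of clearance) falls to 0.26× activity: 0.52 × 0.26 = 0.1352.
The remaining 7% of clearance is unaffected.
New clearance relative to baseline: 0.123 + 0.1352 + 0.07 = 0.3282.
Because systemic exposure varies inversely with clearance, the combined effect is 1 / 0.3282 = 3.0.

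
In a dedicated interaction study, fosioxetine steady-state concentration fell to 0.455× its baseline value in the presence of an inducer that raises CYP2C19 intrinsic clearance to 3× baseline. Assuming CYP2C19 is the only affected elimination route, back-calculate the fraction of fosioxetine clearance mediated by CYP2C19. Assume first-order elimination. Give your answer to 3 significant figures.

CL'/CL = 1 / 0.455 = 2.198
3·fm + (1 − fm) = 2.198
fm = (2.198 − 1) / (3 − 1) = 0.599

0.599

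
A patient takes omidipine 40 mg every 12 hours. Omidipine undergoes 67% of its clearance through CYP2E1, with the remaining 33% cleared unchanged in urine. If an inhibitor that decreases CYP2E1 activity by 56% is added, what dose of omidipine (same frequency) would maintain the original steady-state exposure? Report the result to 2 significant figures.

25 mg

The CYP2E1 pathway (67% of clearance) is reduced to 0.44× activity: 0.67 × 0.44 = 0.2948.
Non-CYP routes (33%) are unchanged.
Relative clearance = 0.2948 + 0.33 = 0.6248.
Css,avg = (dose rate)/CL, so holding Css fixed requires dose ∝ CL: 40 × 0.6248 = 25 mg.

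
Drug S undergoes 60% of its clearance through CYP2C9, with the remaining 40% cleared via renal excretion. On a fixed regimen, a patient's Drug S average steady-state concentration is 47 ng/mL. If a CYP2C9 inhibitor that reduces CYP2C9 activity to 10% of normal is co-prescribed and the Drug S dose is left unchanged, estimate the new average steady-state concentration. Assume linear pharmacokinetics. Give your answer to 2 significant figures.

The CYP2C9 pathway (60% of clearance) is reduced to 0.1× activity: 0.6 × 0.1 = 0.06.
Non-CYP routes (40%) are unchanged.
New clearance relative to baseline: 0.06 + 0.4 = 0.46.
With dosing unchanged, average steady-state concentration scales as 1/CL: 47 / 0.46 = 1.0 × 10² ng/mL.

1.0 × 10² ng/mL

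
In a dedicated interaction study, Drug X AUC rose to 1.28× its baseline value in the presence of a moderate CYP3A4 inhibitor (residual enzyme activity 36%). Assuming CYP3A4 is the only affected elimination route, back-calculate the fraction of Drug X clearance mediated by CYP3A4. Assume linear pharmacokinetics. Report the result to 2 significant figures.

Let x = fm,CYP3A4. Because AUC ∝ 1/CL, relative clearance fell to 1/1.28 = 0.7812.
Only the CYP3A4 route changed, so 0.7812 = x·0.36 + (1 − x), giving x = 0.34.

0.34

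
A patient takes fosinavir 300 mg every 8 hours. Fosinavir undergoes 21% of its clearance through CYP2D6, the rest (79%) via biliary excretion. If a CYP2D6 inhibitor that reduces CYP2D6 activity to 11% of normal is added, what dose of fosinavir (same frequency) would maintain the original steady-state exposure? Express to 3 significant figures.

The CYP2D6 pathway (21% of clearance) drops to 0.11× activity: 0.21 × 0.11 = 0.0231.
Non-CYP routes (79%) are unchanged.
Relative clearance = 0.0231 + 0.79 = 0.8131.
Css,avg = (dose rate)/CL, so holding Css fixed requires dose ∝ CL: 300 × 0.8131 = 244 mg.

244 mg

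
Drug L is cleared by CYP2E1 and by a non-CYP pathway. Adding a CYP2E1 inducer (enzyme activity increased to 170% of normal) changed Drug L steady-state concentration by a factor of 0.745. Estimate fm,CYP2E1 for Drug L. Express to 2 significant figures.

CL'/CL = 1 / 0.745 = 1.342
1.7·fm + (1 − fm) = 1.342
fm = (1.342 − 1) / (1.7 − 1) = 0.49

0.49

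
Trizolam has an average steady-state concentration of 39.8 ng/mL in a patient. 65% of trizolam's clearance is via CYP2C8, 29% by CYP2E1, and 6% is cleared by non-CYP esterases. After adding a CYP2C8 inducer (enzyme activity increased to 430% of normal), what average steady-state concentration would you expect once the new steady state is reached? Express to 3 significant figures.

The CYP2C8 pathway (65% of clearance) increases to 4.3× activity: 0.65 × 4.3 = 2.795.
CYP2E1 (29%) and the residual 6% are unaffected.
Relative clearance = 2.795 + 0.29 + 0.06 = 3.145.
With dosing unchanged, average steady-state concentration scales as 1/CL: 39.8 / 3.145 = 12.7 ng/mL.

12.7 ng/mL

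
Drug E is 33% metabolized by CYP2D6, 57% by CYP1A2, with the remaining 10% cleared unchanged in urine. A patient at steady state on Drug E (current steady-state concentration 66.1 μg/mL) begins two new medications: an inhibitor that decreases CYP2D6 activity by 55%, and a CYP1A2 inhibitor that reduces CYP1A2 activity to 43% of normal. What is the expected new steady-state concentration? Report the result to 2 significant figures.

1.3 × 10² μg/mL

The CYP2D6 pathway (33% of clearance) is reduced to 0.45× activity: 0.33 × 0.45 = 0.1485.
The CYP1A2 pathway (57% of clearance) is reduced to 0.43× activity: 0.57 × 0.43 = 0.2451.
The remaining 10% of clearance is unaffected.
Relative clearance = 0.1485 + 0.2451 + 0.1 = 0.4936.
Dividing the baseline by the relative clearance: 66.1 / 0.4936 = 1.3 × 10² μg/mL.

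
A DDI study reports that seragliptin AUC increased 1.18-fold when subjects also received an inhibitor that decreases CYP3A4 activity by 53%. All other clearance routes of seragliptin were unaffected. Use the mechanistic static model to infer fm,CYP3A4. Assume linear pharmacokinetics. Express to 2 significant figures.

CL'/CL = 1 / 1.18 = 0.8475
0.47·fm + (1 − fm) = 0.8475
fm = (0.8475 − 1) / (0.47 − 1) = 0.29

0.29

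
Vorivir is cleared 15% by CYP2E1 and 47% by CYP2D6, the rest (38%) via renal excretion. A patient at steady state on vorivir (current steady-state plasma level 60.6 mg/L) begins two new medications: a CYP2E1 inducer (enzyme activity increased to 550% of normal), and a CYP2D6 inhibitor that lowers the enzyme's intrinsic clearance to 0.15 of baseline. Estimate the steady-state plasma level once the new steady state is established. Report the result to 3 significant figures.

The CYP2E1 pathway (15% of clearance) increases to 5.5× activity: 0.15 × 5.5 = 0.825.
The CYP2D6 pathway (47% of clearance) is reduced to 0.15× activity: 0.47 × 0.15 = 0.0705.
The remaining 38% of clearance is unaffected.
Relative clearance = 0.825 + 0.0705 + 0.38 = 1.2755.
Dividing the baseline by the relative clearance: 60.6 / 1.2755 = 47.5 mg/L.

47.5 mg/L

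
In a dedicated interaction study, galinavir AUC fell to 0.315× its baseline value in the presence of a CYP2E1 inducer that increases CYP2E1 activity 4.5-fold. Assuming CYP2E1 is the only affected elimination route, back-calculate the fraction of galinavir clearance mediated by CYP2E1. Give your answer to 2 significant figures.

0.62

Call the CYP2E1 fraction fm. After the interaction, CL_new/CL_old = fm × 4.5 + (1 − fm).
AUC ratio = 1 / (new CL fraction), so new CL fraction = 1 / 0.315 = 3.175.
fm × 4.5 + 1 − fm = 3.175  ⇒  fm × (4.5 − 1) = 2.175  ⇒  fm = 0.62.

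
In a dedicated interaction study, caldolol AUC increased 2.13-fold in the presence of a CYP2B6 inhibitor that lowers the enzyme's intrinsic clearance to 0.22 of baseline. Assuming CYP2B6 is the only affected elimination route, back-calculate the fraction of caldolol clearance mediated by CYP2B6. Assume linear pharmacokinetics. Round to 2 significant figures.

0.68

Let fm be the CYP2B6 fraction. New clearance relative to baseline = fm × 0.22 + (1 − fm).
AUC ratio = 1 / (new CL fraction), so new CL fraction = 1 / 2.13 = 0.4695.
fm × 0.22 + 1 − fm = 0.4695  ⇒  fm × (0.22 − 1) = −0.5305  ⇒  fm = 0.68.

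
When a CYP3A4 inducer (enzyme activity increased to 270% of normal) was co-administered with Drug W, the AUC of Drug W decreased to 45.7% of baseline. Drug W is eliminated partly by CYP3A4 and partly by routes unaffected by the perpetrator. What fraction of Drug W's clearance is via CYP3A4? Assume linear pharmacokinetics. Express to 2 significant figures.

Call the CYP3A4 fraction fm. After the interaction, CL_new/CL_old = fm × 2.7 + (1 − fm).
AUC ratio = 1 / (new CL fraction), so new CL fraction = 1 / 0.457 = 2.188.
fm × 2.7 + 1 − fm = 2.188  ⇒  fm × (2.7 − 1) = 1.188  ⇒  fm = 0.70.

0.70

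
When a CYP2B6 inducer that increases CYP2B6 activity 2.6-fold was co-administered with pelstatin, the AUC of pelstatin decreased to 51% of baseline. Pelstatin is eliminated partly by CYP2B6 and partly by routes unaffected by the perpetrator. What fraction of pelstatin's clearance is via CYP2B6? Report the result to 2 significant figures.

0.60

CL'/CL = 1 / 0.510 = 1.961
2.6·fm + (1 − fm) = 1.961
fm = (1.961 − 1) / (2.6 − 1) = 0.60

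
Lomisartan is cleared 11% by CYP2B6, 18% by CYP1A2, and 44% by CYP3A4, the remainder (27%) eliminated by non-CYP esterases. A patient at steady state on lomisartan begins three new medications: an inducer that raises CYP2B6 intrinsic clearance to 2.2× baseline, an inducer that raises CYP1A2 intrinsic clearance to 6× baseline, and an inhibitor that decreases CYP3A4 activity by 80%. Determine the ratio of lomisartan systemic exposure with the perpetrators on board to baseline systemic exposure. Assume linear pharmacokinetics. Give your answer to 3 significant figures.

0.595

CYP2B6: 0.11 × 2.2 = 0.242
CYP1A2: 0.18 × 6 = 1.08
CYP3A4: 0.44 × 0.2 = 0.088
Other: 0.27 (unchanged)
New clearance relative to baseline: 0.242 + 1.08 + 0.088 + 0.27 = 1.68.
Systemic exposure ∝ 1/CL: fold-change = 1 / 1.68 = 0.595.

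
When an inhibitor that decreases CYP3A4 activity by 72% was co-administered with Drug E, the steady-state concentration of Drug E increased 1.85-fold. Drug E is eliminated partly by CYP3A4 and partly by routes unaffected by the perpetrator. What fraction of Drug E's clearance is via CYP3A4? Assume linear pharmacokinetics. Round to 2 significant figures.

0.64

Write x for the fraction cleared via CYP3A4. The observed steady-state concentration change means clearance fell to 1/1.85 = 0.5405 of baseline.
Setting x·0.28 + (1 − x) = 0.5405 and solving: x = (0.5405 − 1)/(0.28 − 1) = 0.64.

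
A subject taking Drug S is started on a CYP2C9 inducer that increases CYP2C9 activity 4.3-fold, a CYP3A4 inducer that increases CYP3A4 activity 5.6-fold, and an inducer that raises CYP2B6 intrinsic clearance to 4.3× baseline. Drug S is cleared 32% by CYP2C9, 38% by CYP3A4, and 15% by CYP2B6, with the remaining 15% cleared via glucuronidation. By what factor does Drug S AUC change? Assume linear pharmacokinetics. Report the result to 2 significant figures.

The CYP2C9 pathway (32% of clearance) is boosted to 4.3× activity: 0.32 × 4.3 = 1.376.
The CYP3A4 pathway (38% of clearance) is boosted to 5.6× activity: 0.38 × 5.6 = 2.128.
The CYP2B6 pathway (15% of clearance) increases to 4.3× activity: 0.15 × 4.3 = 0.645.
Non-CYP routes (15%) are unchanged.
CL_new/CL_old = 1.376 + 2.128 + 0.645 + 0.15 = 4.299.
Net AUC ratio = 1 / 4.299 = 0.23.

0.23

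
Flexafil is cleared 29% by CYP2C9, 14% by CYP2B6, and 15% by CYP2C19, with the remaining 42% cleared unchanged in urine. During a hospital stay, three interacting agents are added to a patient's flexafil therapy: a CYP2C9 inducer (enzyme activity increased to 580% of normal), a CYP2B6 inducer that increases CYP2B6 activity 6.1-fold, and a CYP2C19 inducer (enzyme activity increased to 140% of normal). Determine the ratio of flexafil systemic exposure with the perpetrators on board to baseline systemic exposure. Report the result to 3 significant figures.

The CYP2C9 pathway (29% of clearance) rises to 5.8× activity: 0.29 × 5.8 = 1.682.
The CYP2B6 pathway (14% of clearance) rises to 6.1× activity: 0.14 × 6.1 = 0.854.
The CYP2C19 pathway (15% of clearance) is boosted to 1.4× activity: 0.15 × 1.4 = 0.21.
Non-CYP routes (42%) are unchanged.
New clearance relative to baseline: 1.682 + 0.854 + 0.21 + 0.42 = 3.166.
Net systemic exposure ratio = 1 / 3.166 = 0.316.

0.316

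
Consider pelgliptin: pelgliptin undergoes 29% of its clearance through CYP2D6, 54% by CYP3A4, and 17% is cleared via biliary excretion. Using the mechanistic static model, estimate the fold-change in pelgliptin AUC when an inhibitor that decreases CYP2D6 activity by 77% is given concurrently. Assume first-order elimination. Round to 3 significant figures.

1.29

The CYP2D6 pathway (29% of clearance) is reduced to 0.23× activity: 0.29 × 0.23 = 0.0667.
CYP3A4 (54%) and the residual 17% are unaffected.
CL_new/CL_old = 0.0667 + 0.54 + 0.17 = 0.7767.
Since AUC ∝ 1/CL, the ratio is 1 / 0.7767 = 1.29.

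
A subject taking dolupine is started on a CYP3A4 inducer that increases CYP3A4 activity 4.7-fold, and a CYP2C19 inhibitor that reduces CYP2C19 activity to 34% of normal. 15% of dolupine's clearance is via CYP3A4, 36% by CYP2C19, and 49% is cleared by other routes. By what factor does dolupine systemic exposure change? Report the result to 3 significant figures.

The CYP3A4 pathway (15% of clearance) rises to 4.7× activity: 0.15 × 4.7 = 0.705.
The CYP2C19 pathway (36% of clearance) falls to 0.34× activity: 0.36 × 0.34 = 0.1224.
Non-CYP routes (49%) are unchanged.
CL_new/CL_old = 0.705 + 0.1224 + 0.49 = 1.3174.
Because systemic exposure varies inversely with clearance, the combined effect is 1 / 1.3174 = 0.759.

0.759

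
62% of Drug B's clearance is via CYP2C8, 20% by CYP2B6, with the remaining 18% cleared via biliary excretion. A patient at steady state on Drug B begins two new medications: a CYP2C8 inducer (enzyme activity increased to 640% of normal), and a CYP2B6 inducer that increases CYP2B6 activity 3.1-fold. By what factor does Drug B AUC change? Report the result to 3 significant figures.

0.210

The CYP2C8 pathway (62% of clearance) is boosted to 6.4× activity: 0.62 × 6.4 = 3.968.
The CYP2B6 pathway (20% of clearance) rises to 3.1× activity: 0.2 × 3.1 = 0.62.
The remaining 18% of clearance is unaffected.
New clearance relative to baseline: 3.968 + 0.62 + 0.18 = 4.768.
AUC ∝ 1/CL: fold-change = 1 / 4.768 = 0.210.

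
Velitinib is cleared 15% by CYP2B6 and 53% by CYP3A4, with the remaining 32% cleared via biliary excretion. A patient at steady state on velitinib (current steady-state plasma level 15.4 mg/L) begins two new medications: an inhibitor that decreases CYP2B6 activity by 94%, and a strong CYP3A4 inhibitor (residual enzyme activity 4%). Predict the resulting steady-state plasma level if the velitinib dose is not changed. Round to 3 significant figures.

The CYP2B6 pathway (15% of clearance) is reduced to 0.06× activity: 0.15 × 0.06 = 0.009.
The CYP3A4 pathway (53% of clearance) is reduced to 0.04× activity: 0.53 × 0.04 = 0.0212.
The remaining 32% of clearance is unaffected.
Relative clearance = 0.009 + 0.0212 + 0.32 = 0.3502.
Steady-state plasma level ∝ 1/CL: new value = 15.4 / 0.3502 = 44.0 mg/L.

44.0 mg/L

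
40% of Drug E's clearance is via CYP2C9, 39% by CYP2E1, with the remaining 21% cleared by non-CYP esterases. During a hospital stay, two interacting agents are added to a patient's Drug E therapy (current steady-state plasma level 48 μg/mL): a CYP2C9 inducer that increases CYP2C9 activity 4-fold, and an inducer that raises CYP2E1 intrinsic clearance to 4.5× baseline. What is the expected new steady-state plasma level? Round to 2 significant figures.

13 μg/mL

CYP2C9: 0.4 × 4 = 1.6
CYP2E1: 0.39 × 4.5 = 1.755
Other: 0.21 (unchanged)
Relative clearance = 1.6 + 1.755 + 0.21 = 3.565.
Steady-state plasma level ∝ 1/CL: new value = 48 / 3.565 = 13 μg/mL.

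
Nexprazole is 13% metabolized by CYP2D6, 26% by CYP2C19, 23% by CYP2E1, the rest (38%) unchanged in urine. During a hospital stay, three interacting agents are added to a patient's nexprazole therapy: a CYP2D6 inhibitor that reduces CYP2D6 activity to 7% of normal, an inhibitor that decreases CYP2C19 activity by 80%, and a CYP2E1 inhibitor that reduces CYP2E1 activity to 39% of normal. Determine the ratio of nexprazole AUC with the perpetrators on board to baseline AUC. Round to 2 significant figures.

CYP2D6: 0.13 × 0.07 = 0.0091
CYP2C19: 0.26 × 0.2 = 0.052
CYP2E1: 0.23 × 0.39 = 0.0897
Other: 0.38 (unchanged)
New clearance relative to baseline: 0.0091 + 0.052 + 0.0897 + 0.38 = 0.5308.
AUC ∝ 1/CL: fold-change = 1 / 0.5308 = 1.9.

1.9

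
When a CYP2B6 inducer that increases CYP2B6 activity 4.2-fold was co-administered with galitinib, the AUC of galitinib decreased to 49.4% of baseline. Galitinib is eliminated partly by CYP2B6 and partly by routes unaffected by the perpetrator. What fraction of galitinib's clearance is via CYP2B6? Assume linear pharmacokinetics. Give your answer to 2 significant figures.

0.32

Call the CYP2B6 fraction fm. After the interaction, CL_new/CL_old = fm × 4.2 + (1 − fm).
AUC ratio = 1 / (new CL fraction), so new CL fraction = 1 / 0.494 = 2.024.
fm × 4.2 + 1 − fm = 2.024  ⇒  fm × (4.2 − 1) = 1.024  ⇒  fm = 0.32.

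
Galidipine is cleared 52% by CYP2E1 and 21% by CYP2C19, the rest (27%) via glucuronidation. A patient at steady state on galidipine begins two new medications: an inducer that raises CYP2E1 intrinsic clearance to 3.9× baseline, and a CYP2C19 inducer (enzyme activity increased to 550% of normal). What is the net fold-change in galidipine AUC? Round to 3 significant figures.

0.290

The CYP2E1 pathway (52% of clearance) increases to 3.9× activity: 0.52 × 3.9 = 2.028.
The CYP2C19 pathway (21% of clearance) is boosted to 5.5× activity: 0.21 × 5.5 = 1.155.
Non-CYP routes (27%) are unchanged.
CL_new/CL_old = 2.028 + 1.155 + 0.27 = 3.453.
AUC ∝ 1/CL: fold-change = 1 / 3.453 = 0.290.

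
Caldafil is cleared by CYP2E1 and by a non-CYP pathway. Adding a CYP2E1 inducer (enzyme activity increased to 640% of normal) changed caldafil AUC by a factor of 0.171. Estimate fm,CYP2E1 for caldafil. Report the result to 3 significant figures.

0.898

Write x for the fraction cleared via CYP2E1. The observed AUC change means clearance rose to 1/0.171 = 5.848 of baseline.
Setting x·6.4 + (1 − x) = 5.848 and solving: x = (5.848 − 1)/(6.4 − 1) = 0.898.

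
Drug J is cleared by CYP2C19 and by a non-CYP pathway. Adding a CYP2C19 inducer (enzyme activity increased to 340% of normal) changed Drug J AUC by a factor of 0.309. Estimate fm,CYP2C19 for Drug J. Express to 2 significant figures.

0.93

Call the CYP2C19 fraction fm. After the interaction, CL_new/CL_old = fm × 3.4 + (1 − fm).
AUC ratio = 1 / (new CL fraction), so new CL fraction = 1 / 0.309 = 3.236.
fm × 3.4 + 1 − fm = 3.236  ⇒  fm × (3.4 − 1) = 2.236  ⇒  fm = 0.93.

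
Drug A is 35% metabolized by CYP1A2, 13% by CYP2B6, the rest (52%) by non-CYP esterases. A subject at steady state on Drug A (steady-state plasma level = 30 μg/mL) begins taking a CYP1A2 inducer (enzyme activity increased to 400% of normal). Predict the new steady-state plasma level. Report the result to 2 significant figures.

The CYP1A2 pathway (35% of clearance) rises to 4× activity: 0.35 × 4 = 1.4.
CYP2B6 (13%) and the residual 52% are unaffected.
Relative clearance = 1.4 + 0.13 + 0.52 = 2.05.
New steady-state plasma level = baseline ÷ relative clearance = 30 / 2.05 = 15 μg/mL.

15 μg/mL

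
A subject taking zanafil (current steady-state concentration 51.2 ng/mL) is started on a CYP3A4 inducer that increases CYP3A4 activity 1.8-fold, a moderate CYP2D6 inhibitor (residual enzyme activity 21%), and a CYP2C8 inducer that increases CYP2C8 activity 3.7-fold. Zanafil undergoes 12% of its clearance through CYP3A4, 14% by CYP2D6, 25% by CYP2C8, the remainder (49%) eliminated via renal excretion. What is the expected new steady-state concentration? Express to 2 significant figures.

CYP3A4: 0.12 × 1.8 = 0.216
CYP2D6: 0.14 × 0.21 = 0.0294
CYP2C8: 0.25 × 3.7 = 0.925
Other: 0.49 (unchanged)
CL_new/CL_old = 0.216 + 0.0294 + 0.925 + 0.49 = 1.6604.
Dividing the baseline by the relative clearance: 51.2 / 1.6604 = 31 ng/mL.

31 ng/mL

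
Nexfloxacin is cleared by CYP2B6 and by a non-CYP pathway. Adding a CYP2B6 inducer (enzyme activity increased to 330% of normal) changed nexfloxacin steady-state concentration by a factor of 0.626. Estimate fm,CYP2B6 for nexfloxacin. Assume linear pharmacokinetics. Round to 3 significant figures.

Let x = fm,CYP2B6. Because steady-state concentration ∝ 1/CL, relative clearance rose to 1/0.626 = 1.597.
Only the CYP2B6 route changed, so 1.597 = x·3.3 + (1 − x), giving x = 0.260.

0.260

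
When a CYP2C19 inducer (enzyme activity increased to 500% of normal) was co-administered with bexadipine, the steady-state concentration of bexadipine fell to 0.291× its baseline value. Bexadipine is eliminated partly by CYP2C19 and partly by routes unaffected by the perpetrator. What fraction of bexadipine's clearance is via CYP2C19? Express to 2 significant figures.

Let x = fm,CYP2C19. Because steady-state concentration ∝ 1/CL, relative clearance rose to 1/0.291 = 3.436.
Setting x·5 + (1 − x) = 3.436 and solving: x = (3.436 − 1)/(5 − 1) = 0.61.

0.61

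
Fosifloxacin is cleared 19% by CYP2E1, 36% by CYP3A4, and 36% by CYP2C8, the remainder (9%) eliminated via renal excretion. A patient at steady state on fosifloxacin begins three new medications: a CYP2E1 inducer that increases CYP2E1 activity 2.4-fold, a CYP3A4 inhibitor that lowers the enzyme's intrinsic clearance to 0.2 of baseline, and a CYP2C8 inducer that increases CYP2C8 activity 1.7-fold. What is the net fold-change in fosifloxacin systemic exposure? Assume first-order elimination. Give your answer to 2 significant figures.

0.81

CYP2E1: 0.19 × 2.4 = 0.456
CYP3A4: 0.36 × 0.2 = 0.072
CYP2C8: 0.36 × 1.7 = 0.612
Other: 0.09 (unchanged)
Relative clearance = 0.456 + 0.072 + 0.612 + 0.09 = 1.23.
Systemic exposure ∝ 1/CL: fold-change = 1 / 1.23 = 0.81.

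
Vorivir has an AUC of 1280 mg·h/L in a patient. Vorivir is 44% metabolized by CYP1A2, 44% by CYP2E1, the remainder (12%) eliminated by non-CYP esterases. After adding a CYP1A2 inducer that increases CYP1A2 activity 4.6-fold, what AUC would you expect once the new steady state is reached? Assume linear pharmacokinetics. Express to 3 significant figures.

495 mg·h/L

The CYP1A2 pathway (44% of clearance) is boosted to 4.6× activity: 0.44 × 4.6 = 2.024.
CYP2E1 (44%) and the residual 12% are unaffected.
CL_new/CL_old = 2.024 + 0.44 + 0.12 = 2.584.
AUC ∝ 1/CL, so new value = 1280 / 2.584 = 495 mg·h/L.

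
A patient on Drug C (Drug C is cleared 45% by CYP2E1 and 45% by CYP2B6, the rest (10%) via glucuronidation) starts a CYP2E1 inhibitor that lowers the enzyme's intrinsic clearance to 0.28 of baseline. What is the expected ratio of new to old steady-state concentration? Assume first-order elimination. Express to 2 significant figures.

The CYP2E1 pathway (45% of clearance) falls to 0.28× activity: 0.45 × 0.28 = 0.126.
CYP2B6 (45%) and the residual 10% are unaffected.
CL_new/CL_old = 0.126 + 0.45 + 0.1 = 0.676.
Since steady-state concentration ∝ 1/CL, the ratio is 1 / 0.676 = 1.5.

1.5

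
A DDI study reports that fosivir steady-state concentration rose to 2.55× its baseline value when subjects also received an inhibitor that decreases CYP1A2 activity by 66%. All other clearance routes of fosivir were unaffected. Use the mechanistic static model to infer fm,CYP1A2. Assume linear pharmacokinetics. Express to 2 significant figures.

0.92

Let x = fm,CYP1A2. Because steady-state concentration ∝ 1/CL, relative clearance fell to 1/2.55 = 0.3922.
Setting x·0.34 + (1 − x) = 0.3922 and solving: x = (0.3922 − 1)/(0.34 − 1) = 0.92.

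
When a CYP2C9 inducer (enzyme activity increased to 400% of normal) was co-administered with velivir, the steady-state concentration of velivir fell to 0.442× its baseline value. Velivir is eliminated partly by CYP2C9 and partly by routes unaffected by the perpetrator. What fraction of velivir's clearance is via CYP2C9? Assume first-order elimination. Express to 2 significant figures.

CL'/CL = 1 / 0.442 = 2.262
4·fm + (1 − fm) = 2.262
fm = (2.262 − 1) / (4 − 1) = 0.42

0.42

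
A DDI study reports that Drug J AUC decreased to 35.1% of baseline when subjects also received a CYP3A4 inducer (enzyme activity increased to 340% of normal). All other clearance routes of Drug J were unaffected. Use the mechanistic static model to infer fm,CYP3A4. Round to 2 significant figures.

0.77

CL'/CL = 1 / 0.351 = 2.849
3.4·fm + (1 − fm) = 2.849
fm = (2.849 − 1) / (3.4 − 1) = 0.77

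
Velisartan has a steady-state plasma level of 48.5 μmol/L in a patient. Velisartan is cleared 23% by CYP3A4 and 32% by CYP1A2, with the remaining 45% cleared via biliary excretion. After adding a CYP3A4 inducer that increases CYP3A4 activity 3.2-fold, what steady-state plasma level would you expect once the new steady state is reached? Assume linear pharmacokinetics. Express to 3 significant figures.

32.2 μmol/L

The CYP3A4 pathway (23% of clearance) is boosted to 3.2× activity: 0.23 × 3.2 = 0.736.
CYP1A2 (32%) and the residual 45% are unaffected.
Relative clearance = 0.736 + 0.32 + 0.45 = 1.506.
New steady-state plasma level = baseline ÷ relative clearance = 48.5 / 1.506 = 32.2 μmol/L.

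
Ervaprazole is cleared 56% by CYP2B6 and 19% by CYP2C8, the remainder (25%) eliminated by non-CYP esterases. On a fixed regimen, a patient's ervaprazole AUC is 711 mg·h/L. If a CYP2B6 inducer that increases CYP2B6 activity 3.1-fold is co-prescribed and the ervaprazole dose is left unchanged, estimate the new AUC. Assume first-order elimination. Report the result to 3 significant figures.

327 mg·h/L

The CYP2B6 pathway (56% of clearance) rises to 3.1× activity: 0.56 × 3.1 = 1.736.
CYP2C8 (19%) and the residual 25% are unaffected.
New clearance relative to baseline: 1.736 + 0.19 + 0.25 = 2.176.
With dosing unchanged, AUC scales as 1/CL: 711 / 2.176 = 327 mg·h/L.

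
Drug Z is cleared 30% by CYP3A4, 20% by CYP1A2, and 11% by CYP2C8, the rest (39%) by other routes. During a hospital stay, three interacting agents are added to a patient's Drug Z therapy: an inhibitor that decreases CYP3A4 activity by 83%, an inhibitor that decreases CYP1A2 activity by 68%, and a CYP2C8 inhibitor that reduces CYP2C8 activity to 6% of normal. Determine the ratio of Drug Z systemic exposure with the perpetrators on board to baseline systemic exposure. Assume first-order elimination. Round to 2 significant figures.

The CYP3A4 pathway (30% of clearance) is reduced to 0.17× activity: 0.3 × 0.17 = 0.051.
The CYP1A2 pathway (20% of clearance) drops to 0.32× activity: 0.2 × 0.32 = 0.064.
The CYP2C8 pathway (11% of clearance) drops to 0.06× activity: 0.11 × 0.06 = 0.0066.
The remaining 39% of clearance is unaffected.
New clearance relative to baseline: 0.051 + 0.064 + 0.0066 + 0.39 = 0.5116.
Systemic exposure ∝ 1/CL: fold-change = 1 / 0.5116 = 2.0.

2.0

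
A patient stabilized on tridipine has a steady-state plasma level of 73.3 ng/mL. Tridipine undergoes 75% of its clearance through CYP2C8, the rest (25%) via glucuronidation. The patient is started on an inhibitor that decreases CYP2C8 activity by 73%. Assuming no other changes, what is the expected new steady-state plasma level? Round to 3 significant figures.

162 ng/mL

The CYP2C8 pathway (75% of clearance) drops to 0.27× activity: 0.75 × 0.27 = 0.2025.
Non-CYP routes (25%) are unchanged.
Relative clearance = 0.2025 + 0.25 = 0.4525.
Steady-state plasma level ∝ 1/CL, so new value = 73.3 / 0.4525 = 162 ng/mL.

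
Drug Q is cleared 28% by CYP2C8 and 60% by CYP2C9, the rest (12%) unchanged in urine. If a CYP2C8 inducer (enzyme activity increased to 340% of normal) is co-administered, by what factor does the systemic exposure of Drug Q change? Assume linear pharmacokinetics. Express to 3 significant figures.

The CYP2C8 pathway (28% of clearance) increases to 3.4× activity: 0.28 × 3.4 = 0.952.
CYP2C9 (60%) and the residual 12% are unaffected.
CL_new/CL_old = 0.952 + 0.6 + 0.12 = 1.672.
Since systemic exposure ∝ 1/CL, the ratio is 1 / 1.672 = 0.598.

0.598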